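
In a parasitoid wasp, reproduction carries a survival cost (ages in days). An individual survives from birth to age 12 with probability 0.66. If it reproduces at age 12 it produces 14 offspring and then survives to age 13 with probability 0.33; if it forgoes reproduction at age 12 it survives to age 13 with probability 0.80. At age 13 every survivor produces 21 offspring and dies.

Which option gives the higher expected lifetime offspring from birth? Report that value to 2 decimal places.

13.81

breed at age 12: R₀ = 0.66 × (14 + 0.33 × 21) = 0.66 × 20.9300 = 13.8138
delay to age 13: R₀ = 0.66 × (0.80 × 21) = 0.66 × 16.8000 = 11.0880
Higher: breed at age 12 (13.8138).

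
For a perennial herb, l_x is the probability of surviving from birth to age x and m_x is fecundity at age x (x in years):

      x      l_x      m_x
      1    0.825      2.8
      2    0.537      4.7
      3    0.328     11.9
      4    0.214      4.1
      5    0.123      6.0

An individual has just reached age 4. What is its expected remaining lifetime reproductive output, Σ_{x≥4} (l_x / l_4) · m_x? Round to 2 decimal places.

l_4 = 0.214. Conditional survival from age 4 to x is l_x / l_4.
  x=4: (0.214/0.214) × 4.1 = 4.1000
  x=5: (0.123/0.214) × 6.0 = 3.4486
Sum = 4.1000 + 3.4486 = 7.5486

7.55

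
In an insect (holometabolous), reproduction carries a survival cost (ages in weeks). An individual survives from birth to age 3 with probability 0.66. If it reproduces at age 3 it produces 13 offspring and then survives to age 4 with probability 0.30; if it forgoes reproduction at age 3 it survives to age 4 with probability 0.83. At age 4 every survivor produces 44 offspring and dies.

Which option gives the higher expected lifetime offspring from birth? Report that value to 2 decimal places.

24.10

breed at age 3: R₀ = 0.66 × (13 + 0.30 × 44) = 0.66 × 26.2000 = 17.2920
delay to age 4: R₀ = 0.66 × (0.83 × 44) = 0.66 × 36.5200 = 24.1032
Higher: delay to age 4 (24.1032).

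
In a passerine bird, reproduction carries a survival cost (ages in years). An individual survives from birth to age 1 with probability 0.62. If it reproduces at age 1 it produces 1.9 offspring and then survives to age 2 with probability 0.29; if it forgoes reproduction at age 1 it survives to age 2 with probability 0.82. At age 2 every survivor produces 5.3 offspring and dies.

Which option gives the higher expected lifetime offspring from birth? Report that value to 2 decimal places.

breed at age 1: R₀ = 0.62 × (1.9 + 0.29 × 5.3) = 0.62 × 3.4370 = 2.1309
delay to age 2: R₀ = 0.62 × (0.82 × 5.3) = 0.62 × 4.3460 = 2.6945
Higher: delay to age 2 (2.6945).

2.69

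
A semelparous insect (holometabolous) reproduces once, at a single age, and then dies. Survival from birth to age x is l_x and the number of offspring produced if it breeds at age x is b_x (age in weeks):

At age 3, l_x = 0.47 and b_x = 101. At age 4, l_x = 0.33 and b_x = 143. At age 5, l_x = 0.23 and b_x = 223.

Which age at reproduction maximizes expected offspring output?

5

Expected offspring if breeding at age x = l_x × b_x:
  age 3: 0.47 × 101 = 47.470
  age 4: 0.33 × 143 = 47.190
  age 5: 0.23 × 223 = 51.290
Maximum at age 5 (51.290).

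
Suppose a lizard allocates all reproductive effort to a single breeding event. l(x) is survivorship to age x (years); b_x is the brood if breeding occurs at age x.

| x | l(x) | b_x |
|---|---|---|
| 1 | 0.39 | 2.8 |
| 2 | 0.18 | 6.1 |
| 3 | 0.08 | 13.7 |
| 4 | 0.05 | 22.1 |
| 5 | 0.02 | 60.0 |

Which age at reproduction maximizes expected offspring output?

Expected offspring if breeding at age x = l(x) × b_x:
  age 1: 0.39 × 2.8 = 1.092
  age 2: 0.18 × 6.1 = 1.098
  age 3: 0.08 × 13.7 = 1.096
  age 4: 0.05 × 22.1 = 1.105
  age 5: 0.02 × 60.0 = 1.200
Maximum at age 5 (1.200).

5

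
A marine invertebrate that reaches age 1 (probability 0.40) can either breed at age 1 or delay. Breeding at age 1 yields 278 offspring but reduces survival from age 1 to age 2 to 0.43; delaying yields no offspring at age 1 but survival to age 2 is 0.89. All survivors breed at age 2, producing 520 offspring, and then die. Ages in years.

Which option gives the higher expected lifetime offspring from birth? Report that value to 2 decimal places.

200.64

breed at age 1: R₀ = 0.40 × (278 + 0.43 × 520) = 0.40 × 501.6000 = 200.6400
delay to age 2: R₀ = 0.40 × (0.89 × 520) = 0.40 × 462.8000 = 185.1200
Higher: breed at age 1 (200.6400).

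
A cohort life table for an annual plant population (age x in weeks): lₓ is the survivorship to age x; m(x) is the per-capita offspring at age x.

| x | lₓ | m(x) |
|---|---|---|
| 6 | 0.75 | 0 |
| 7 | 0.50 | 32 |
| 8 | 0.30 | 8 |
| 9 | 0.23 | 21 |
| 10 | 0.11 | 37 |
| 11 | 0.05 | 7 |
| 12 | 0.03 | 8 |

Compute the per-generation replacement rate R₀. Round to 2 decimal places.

R₀ = Σ lₓ m(x):
  age 6: 0.75 × 0 = 0.0000
  age 7: 0.50 × 32 = 16.0000
  age 8: 0.30 × 8 = 2.4000
  age 9: 0.23 × 21 = 4.8300
  age 10: 0.11 × 37 = 4.0700
  age 11: 0.05 × 7 = 0.3500
  age 12: 0.03 × 8 = 0.2400
R₀ = 0.0000 + 16.0000 + 2.4000 + 4.8300 + 4.0700 + 0.3500 + 0.2400 = 27.8900

27.89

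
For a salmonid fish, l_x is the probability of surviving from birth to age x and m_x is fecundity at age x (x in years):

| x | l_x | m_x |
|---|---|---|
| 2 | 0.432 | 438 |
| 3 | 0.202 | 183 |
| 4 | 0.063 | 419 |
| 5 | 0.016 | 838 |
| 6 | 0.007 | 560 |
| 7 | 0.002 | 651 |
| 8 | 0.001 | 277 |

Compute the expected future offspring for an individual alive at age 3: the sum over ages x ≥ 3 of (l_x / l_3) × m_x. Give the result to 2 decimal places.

407.28

l_3 = 0.202. Conditional survival from age 3 to x is l_x / l_3.
  x=3: (0.202/0.202) × 183 = 183.0000
  x=4: (0.063/0.202) × 419 = 130.6782
  x=5: (0.016/0.202) × 838 = 66.3762
  x=6: (0.007/0.202) × 560 = 19.4059
  x=7: (0.002/0.202) × 651 = 6.4455
  x=8: (0.001/0.202) × 277 = 1.3713
Sum = 183.0000 + 130.6782 + 66.3762 + 19.4059 + 6.4455 + 1.3713 = 407.2772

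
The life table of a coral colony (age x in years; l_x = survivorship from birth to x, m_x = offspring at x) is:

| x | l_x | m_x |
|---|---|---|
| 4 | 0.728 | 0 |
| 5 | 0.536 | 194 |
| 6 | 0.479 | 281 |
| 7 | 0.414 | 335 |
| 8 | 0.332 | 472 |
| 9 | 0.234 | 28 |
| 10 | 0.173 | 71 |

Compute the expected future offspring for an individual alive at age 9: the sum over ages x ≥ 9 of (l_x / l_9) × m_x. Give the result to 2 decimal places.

80.49

l_9 = 0.234. Conditional survival from age 9 to x is l_x / l_9.
  x=9: (0.234/0.234) × 28 = 28.0000
  x=10: (0.173/0.234) × 71 = 52.4915
Sum = 28.0000 + 52.4915 = 80.4915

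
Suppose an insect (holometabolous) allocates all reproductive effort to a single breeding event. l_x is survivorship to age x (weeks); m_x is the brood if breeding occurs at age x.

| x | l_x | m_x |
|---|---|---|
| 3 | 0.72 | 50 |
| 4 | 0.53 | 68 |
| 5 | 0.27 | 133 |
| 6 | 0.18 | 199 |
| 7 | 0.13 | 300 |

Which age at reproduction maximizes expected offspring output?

Expected offspring if breeding at age x = l_x × m_x:
  age 3: 0.72 × 50 = 36.000
  age 4: 0.53 × 68 = 36.040
  age 5: 0.27 × 133 = 35.910
  age 6: 0.18 × 199 = 35.820
  age 7: 0.13 × 300 = 39.000
Maximum at age 7 (39.000).

7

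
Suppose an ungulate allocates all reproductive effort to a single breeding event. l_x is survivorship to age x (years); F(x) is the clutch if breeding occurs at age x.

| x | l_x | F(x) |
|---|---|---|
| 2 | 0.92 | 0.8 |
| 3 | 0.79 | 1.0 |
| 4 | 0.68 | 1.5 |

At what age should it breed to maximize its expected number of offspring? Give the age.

Expected offspring if breeding at age x = l_x × F(x):
  age 2: 0.92 × 0.8 = 0.736
  age 3: 0.79 × 1.0 = 0.790
  age 4: 0.68 × 1.5 = 1.020
Maximum at age 4 (1.020).

4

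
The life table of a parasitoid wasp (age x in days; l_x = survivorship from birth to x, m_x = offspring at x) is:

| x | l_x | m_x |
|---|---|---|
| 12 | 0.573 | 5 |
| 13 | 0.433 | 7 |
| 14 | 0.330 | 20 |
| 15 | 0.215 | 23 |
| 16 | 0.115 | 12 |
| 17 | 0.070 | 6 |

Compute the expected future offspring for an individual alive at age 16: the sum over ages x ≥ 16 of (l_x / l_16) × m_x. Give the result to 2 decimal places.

l_16 = 0.115. Conditional survival from age 16 to x is l_x / l_16.
  x=16: (0.115/0.115) × 12 = 12.0000
  x=17: (0.070/0.115) × 6 = 3.6522
Sum = 12.0000 + 3.6522 = 15.6522

15.65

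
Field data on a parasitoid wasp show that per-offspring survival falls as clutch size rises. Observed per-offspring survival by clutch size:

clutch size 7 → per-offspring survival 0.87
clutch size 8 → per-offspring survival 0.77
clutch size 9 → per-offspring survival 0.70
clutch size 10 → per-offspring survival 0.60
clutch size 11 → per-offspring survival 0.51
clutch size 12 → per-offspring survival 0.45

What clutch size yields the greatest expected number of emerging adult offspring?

9

Expected emerging adult offspring = c × s(c):
  c=7: 7 × 0.87 = 6.090
  c=8: 8 × 0.77 = 6.160
  c=9: 9 × 0.70 = 6.300
  c=10: 10 × 0.60 = 6.000
  c=11: 11 × 0.51 = 5.610
  c=12: 12 × 0.45 = 5.400
Maximum at c = 9 (6.300 emerging adult offspring).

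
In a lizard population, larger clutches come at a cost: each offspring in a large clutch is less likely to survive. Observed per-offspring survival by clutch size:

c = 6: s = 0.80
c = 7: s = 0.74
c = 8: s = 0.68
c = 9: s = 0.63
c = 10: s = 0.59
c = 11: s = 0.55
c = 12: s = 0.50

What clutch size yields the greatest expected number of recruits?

Expected recruits = c × s(c):
  c=6: 6 × 0.80 = 4.800
  c=7: 7 × 0.74 = 5.180
  c=8: 8 × 0.68 = 5.440
  c=9: 9 × 0.63 = 5.670
  c=10: 10 × 0.59 = 5.900
  c=11: 11 × 0.55 = 6.050
  c=12: 12 × 0.50 = 6.000
Maximum at c = 11 (6.050 recruits).

11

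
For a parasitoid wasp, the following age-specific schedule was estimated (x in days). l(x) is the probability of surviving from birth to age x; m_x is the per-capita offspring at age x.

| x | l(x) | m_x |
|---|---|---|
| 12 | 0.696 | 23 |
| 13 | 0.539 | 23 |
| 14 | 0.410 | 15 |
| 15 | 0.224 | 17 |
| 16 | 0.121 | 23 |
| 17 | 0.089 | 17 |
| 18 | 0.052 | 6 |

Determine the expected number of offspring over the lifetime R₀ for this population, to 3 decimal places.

42.971

R₀ = Σ l(x) m_x:
  age 12: 0.696 × 23 = 16.0080
  age 13: 0.539 × 23 = 12.3970
  age 14: 0.410 × 15 = 6.1500
  age 15: 0.224 × 17 = 3.8080
  age 16: 0.121 × 23 = 2.7830
  age 17: 0.089 × 17 = 1.5130
  age 18: 0.052 × 6 = 0.3120
R₀ = 16.0080 + 12.3970 + 6.1500 + 3.8080 + 2.7830 + 1.5130 + 0.3120 = 42.9710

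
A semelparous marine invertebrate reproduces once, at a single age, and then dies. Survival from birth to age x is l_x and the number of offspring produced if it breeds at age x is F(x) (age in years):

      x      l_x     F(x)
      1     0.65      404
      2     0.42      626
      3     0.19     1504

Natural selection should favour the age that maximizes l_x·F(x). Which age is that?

Expected offspring if breeding at age x = l_x × F(x):
  age 1: 0.65 × 404 = 262.600
  age 2: 0.42 × 626 = 262.920
  age 3: 0.19 × 1504 = 285.760
Maximum at age 3 (285.760).

3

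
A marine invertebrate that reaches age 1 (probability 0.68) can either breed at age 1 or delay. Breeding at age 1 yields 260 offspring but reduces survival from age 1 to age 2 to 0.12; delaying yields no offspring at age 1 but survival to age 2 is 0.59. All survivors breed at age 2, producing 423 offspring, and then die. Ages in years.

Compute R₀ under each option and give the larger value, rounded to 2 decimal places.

211.32

breed at age 1: R₀ = 0.68 × (260 + 0.12 × 423) = 0.68 × 310.7600 = 211.3168
delay to age 2: R₀ = 0.68 × (0.59 × 423) = 0.68 × 249.5700 = 169.7076
Higher: breed at age 1 (211.3168).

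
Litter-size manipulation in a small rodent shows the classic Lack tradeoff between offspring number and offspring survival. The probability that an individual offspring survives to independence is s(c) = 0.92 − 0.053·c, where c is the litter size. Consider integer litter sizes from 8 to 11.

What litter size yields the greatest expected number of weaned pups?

Expected weaned pups = c × s(c):
  c=8: 8 × 0.496 = 3.968
  c=9: 9 × 0.443 = 3.987
  c=10: 10 × 0.390 = 3.900
  c=11: 11 × 0.337 = 3.707
Maximum at c = 9 (3.987 weaned pups).

9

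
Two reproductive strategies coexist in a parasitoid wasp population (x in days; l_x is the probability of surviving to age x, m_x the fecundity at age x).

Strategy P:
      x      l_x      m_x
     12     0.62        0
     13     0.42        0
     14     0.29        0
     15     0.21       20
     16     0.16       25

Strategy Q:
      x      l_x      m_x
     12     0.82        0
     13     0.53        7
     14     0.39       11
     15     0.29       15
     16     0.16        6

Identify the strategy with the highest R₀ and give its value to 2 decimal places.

13.31

Strategy P: R₀ = 0.62×0 + 0.42×0 + 0.29×0 + 0.21×20 + 0.16×25 = 8.2000
Strategy Q: R₀ = 0.82×0 + 0.53×7 + 0.39×11 + 0.29×15 + 0.16×6 = 13.3100
Highest R₀: strategy Q with 13.3100.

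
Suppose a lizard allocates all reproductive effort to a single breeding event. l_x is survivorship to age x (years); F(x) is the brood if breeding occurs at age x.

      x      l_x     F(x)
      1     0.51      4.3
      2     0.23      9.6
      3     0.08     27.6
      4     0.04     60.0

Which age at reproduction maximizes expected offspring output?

Expected offspring if breeding at age x = l_x × F(x):
  age 1: 0.51 × 4.3 = 2.193
  age 2: 0.23 × 9.6 = 2.208
  age 3: 0.08 × 27.6 = 2.208
  age 4: 0.04 × 60.0 = 2.400
Maximum at age 4 (2.400).

4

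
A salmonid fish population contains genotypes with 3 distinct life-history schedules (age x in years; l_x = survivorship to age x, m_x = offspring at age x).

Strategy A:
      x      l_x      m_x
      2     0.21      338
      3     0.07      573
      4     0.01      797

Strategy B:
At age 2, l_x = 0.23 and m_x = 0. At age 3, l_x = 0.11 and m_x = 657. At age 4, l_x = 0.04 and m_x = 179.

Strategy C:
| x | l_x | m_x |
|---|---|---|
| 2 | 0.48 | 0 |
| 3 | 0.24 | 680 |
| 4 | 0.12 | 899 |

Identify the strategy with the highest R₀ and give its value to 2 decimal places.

271.08

Strategy A: R₀ = 0.21×338 + 0.07×573 + 0.01×797 = 119.0600
Strategy B: R₀ = 0.23×0 + 0.11×657 + 0.04×179 = 79.4300
Strategy C: R₀ = 0.48×0 + 0.24×680 + 0.12×899 = 271.0800
Highest R₀: strategy C with 271.0800.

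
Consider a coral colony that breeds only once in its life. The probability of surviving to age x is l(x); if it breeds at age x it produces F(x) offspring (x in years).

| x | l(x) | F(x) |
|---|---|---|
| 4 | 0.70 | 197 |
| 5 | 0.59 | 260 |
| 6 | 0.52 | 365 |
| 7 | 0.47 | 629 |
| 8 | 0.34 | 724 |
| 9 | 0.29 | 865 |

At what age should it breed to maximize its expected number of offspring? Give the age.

Expected offspring if breeding at age x = l(x) × F(x):
  age 4: 0.70 × 197 = 137.900
  age 5: 0.59 × 260 = 153.400
  age 6: 0.52 × 365 = 189.800
  age 7: 0.47 × 629 = 295.630
  age 8: 0.34 × 724 = 246.160
  age 9: 0.29 × 865 = 250.850
Maximum at age 7 (295.630).

7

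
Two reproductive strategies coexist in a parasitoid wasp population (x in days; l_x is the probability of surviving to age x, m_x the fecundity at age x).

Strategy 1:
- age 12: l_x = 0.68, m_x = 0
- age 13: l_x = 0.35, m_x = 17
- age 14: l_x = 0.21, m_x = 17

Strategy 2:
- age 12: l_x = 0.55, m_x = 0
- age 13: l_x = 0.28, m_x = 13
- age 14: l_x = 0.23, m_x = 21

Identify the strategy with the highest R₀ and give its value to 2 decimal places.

Strategy 1: R₀ = 0.68×0 + 0.35×17 + 0.21×17 = 9.5200
Strategy 2: R₀ = 0.55×0 + 0.28×13 + 0.23×21 = 8.4700
Highest R₀: strategy 1 with 9.5200.

9.52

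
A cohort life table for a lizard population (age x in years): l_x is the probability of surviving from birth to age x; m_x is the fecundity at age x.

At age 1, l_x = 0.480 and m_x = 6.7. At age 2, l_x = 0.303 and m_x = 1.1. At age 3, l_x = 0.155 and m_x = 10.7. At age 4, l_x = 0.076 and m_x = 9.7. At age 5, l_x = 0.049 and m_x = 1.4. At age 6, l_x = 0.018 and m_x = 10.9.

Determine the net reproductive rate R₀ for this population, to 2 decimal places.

R₀ = Σ l_x m_x:
  age 1: 0.480 × 6.7 = 3.2160
  age 2: 0.303 × 1.1 = 0.3333
  age 3: 0.155 × 10.7 = 1.6585
  age 4: 0.076 × 9.7 = 0.7372
  age 5: 0.049 × 1.4 = 0.0686
  age 6: 0.018 × 10.9 = 0.1962
R₀ = 3.2160 + 0.3333 + 1.6585 + 0.7372 + 0.0686 + 0.1962 = 6.2098

6.21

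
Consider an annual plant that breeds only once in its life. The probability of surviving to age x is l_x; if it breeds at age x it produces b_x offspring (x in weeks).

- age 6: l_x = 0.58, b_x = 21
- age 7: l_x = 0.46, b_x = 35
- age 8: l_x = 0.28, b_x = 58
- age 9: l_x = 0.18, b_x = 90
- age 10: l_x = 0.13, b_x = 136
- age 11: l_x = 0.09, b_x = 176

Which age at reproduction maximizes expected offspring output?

10

Expected offspring if breeding at age x = l_x × b_x:
  age 6: 0.58 × 21 = 12.180
  age 7: 0.46 × 35 = 16.100
  age 8: 0.28 × 58 = 16.240
  age 9: 0.18 × 90 = 16.200
  age 10: 0.13 × 136 = 17.680
  age 11: 0.09 × 176 = 15.840
Maximum at age 10 (17.680).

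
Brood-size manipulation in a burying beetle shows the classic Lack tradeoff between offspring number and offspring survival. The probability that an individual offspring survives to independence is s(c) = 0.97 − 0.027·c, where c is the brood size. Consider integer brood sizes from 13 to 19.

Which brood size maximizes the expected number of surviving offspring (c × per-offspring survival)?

Expected surviving offspring = c × s(c):
  c=13: 13 × 0.619 = 8.047
  c=14: 14 × 0.592 = 8.288
  c=15: 15 × 0.565 = 8.475
  c=16: 16 × 0.538 = 8.608
  c=17: 17 × 0.511 = 8.687
  c=18: 18 × 0.484 = 8.712
  c=19: 19 × 0.457 = 8.683
Maximum at c = 18 (8.712 surviving offspring).

18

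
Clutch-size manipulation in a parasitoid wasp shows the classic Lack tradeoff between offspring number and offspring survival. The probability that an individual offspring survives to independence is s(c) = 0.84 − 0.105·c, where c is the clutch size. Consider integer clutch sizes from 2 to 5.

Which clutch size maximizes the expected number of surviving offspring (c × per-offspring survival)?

Expected surviving offspring = c × s(c):
  c=2: 2 × 0.630 = 1.260
  c=3: 3 × 0.525 = 1.575
  c=4: 4 × 0.420 = 1.680
  c=5: 5 × 0.315 = 1.575
Maximum at c = 4 (1.680 surviving offspring).

4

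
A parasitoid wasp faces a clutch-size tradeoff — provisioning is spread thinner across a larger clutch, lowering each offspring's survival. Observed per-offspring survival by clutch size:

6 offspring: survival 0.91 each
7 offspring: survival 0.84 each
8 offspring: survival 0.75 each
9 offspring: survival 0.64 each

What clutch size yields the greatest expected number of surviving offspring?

8

Expected surviving offspring = c × s(c):
  c=6: 6 × 0.91 = 5.460
  c=7: 7 × 0.84 = 5.880
  c=8: 8 × 0.75 = 6.000
  c=9: 9 × 0.64 = 5.760
Maximum at c = 8 (6.000 surviving offspring).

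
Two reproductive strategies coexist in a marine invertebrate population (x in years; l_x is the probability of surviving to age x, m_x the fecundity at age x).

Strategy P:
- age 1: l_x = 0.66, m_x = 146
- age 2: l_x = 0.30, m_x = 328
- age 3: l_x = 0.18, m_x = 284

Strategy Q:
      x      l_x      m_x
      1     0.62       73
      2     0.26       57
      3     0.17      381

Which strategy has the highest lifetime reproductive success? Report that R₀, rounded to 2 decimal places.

Strategy P: R₀ = 0.66×146 + 0.30×328 + 0.18×284 = 245.8800
Strategy Q: R₀ = 0.62×73 + 0.26×57 + 0.17×381 = 124.8500
Highest R₀: strategy P with 245.8800.

245.88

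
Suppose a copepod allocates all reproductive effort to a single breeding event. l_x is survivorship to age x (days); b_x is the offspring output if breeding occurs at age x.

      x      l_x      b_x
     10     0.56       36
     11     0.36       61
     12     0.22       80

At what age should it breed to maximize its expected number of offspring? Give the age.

11

Expected offspring if breeding at age x = l_x × b_x:
  age 10: 0.56 × 36 = 20.160
  age 11: 0.36 × 61 = 21.960
  age 12: 0.22 × 80 = 17.600
Maximum at age 11 (21.960).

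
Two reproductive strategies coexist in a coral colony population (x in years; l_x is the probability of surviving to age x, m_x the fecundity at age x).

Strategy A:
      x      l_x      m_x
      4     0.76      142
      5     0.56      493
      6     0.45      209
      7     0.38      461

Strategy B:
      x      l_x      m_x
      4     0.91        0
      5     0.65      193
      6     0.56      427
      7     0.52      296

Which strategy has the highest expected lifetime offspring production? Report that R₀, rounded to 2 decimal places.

653.23

Strategy A: R₀ = 0.76×142 + 0.56×493 + 0.45×209 + 0.38×461 = 653.2300
Strategy B: R₀ = 0.91×0 + 0.65×193 + 0.56×427 + 0.52×296 = 518.4900
Highest R₀: strategy A with 653.2300.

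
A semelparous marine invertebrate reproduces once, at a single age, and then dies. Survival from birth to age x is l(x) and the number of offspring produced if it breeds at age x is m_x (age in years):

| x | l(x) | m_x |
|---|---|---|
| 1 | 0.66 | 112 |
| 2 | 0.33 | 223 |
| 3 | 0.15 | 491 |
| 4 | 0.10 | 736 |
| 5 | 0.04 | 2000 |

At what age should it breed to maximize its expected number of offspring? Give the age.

Expected offspring if breeding at age x = l(x) × m_x:
  age 1: 0.66 × 112 = 73.920
  age 2: 0.33 × 223 = 73.590
  age 3: 0.15 × 491 = 73.650
  age 4: 0.10 × 736 = 73.600
  age 5: 0.04 × 2000 = 80.000
Maximum at age 5 (80.000).

5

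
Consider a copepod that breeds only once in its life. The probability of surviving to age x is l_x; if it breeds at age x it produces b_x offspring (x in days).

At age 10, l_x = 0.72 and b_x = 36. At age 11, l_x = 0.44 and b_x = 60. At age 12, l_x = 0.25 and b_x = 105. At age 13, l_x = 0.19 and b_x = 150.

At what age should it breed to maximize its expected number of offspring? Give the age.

13

Expected offspring if breeding at age x = l_x × b_x:
  age 10: 0.72 × 36 = 25.920
  age 11: 0.44 × 60 = 26.400
  age 12: 0.25 × 105 = 26.250
  age 13: 0.19 × 150 = 28.500
Maximum at age 13 (28.500).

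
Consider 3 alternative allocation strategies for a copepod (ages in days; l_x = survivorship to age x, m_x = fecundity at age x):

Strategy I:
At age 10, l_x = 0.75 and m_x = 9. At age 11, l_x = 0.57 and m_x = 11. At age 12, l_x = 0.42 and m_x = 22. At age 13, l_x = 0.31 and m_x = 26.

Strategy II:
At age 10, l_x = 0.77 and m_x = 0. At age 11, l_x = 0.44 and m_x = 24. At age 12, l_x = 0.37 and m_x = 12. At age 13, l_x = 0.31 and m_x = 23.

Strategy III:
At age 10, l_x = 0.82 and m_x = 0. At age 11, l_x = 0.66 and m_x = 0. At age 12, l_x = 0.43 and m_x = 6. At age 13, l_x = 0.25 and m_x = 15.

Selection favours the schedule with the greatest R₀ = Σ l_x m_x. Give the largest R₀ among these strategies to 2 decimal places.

30.32

Strategy I: R₀ = 0.75×9 + 0.57×11 + 0.42×22 + 0.31×26 = 30.3200
Strategy II: R₀ = 0.77×0 + 0.44×24 + 0.37×12 + 0.31×23 = 22.1300
Strategy III: R₀ = 0.82×0 + 0.66×0 + 0.43×6 + 0.25×15 = 6.3300
Highest R₀: strategy I with 30.3200.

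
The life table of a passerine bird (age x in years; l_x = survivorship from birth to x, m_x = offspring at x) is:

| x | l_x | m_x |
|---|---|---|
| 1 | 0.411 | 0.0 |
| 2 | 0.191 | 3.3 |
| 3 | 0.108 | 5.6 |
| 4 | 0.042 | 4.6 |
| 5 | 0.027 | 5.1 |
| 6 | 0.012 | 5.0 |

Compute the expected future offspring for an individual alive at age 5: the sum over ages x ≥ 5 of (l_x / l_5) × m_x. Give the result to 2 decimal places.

7.32

l_5 = 0.027. Conditional survival from age 5 to x is l_x / l_5.
  x=5: (0.027/0.027) × 5.1 = 5.1000
  x=6: (0.012/0.027) × 5.0 = 2.2222
Sum = 5.1000 + 2.2222 = 7.3222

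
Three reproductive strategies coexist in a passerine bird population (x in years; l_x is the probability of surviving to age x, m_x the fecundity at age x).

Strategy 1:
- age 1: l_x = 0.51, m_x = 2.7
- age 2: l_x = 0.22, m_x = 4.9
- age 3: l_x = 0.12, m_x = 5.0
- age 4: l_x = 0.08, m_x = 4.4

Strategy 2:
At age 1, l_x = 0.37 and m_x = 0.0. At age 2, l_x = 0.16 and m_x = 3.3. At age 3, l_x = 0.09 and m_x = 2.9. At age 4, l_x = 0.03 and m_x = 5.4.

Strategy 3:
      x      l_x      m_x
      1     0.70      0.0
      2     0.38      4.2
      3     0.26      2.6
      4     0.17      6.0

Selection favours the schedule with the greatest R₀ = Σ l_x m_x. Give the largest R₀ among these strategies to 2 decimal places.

Strategy 1: R₀ = 0.51×2.7 + 0.22×4.9 + 0.12×5.0 + 0.08×4.4 = 3.4070
Strategy 2: R₀ = 0.37×0.0 + 0.16×3.3 + 0.09×2.9 + 0.03×5.4 = 0.9510
Strategy 3: R₀ = 0.70×0.0 + 0.38×4.2 + 0.26×2.6 + 0.17×6.0 = 3.2920
Highest R₀: strategy 1 with 3.4070.

3.41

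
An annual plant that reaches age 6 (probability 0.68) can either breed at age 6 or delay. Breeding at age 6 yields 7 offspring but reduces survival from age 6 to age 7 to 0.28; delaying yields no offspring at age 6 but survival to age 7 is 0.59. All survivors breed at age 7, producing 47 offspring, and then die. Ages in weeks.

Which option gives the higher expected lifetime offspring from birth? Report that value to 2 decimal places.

breed at age 6: R₀ = 0.68 × (7 + 0.28 × 47) = 0.68 × 20.1600 = 13.7088
delay to age 7: R₀ = 0.68 × (0.59 × 47) = 0.68 × 27.7300 = 18.8564
Higher: delay to age 7 (18.8564).

18.86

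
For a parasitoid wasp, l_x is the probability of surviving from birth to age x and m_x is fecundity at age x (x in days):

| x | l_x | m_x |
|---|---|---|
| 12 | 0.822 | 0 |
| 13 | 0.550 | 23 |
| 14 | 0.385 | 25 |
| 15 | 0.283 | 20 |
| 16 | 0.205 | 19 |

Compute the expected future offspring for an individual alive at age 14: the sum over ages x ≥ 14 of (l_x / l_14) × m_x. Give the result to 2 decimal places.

l_14 = 0.385. Conditional survival from age 14 to x is l_x / l_14.
  x=14: (0.385/0.385) × 25 = 25.0000
  x=15: (0.283/0.385) × 20 = 14.7013
  x=16: (0.205/0.385) × 19 = 10.1169
Sum = 25.0000 + 14.7013 + 10.1169 = 49.8182

49.82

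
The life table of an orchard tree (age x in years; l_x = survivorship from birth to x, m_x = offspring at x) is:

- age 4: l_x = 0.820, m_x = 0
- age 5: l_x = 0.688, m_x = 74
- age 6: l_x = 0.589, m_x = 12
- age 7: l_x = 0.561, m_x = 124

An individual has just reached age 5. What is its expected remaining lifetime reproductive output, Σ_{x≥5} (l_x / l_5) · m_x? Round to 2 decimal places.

185.38

l_5 = 0.688. Conditional survival from age 5 to x is l_x / l_5.
  x=5: (0.688/0.688) × 74 = 74.0000
  x=6: (0.589/0.688) × 12 = 10.2733
  x=7: (0.561/0.688) × 124 = 101.1105
Sum = 74.0000 + 10.2733 + 101.1105 = 185.3837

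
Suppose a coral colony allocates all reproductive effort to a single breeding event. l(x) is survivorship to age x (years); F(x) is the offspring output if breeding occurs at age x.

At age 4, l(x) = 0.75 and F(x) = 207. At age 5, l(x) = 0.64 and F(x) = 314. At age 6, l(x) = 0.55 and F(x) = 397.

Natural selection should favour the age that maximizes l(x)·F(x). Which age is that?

6

Expected offspring if breeding at age x = l(x) × F(x):
  age 4: 0.75 × 207 = 155.250
  age 5: 0.64 × 314 = 200.960
  age 6: 0.55 × 397 = 218.350
Maximum at age 6 (218.350).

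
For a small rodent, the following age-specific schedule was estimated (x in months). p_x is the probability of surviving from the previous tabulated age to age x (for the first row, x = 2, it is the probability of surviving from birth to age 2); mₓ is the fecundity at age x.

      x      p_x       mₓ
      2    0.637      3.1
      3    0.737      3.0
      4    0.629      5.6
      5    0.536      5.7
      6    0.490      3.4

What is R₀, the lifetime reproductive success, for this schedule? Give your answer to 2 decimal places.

Survivorship from birth: l_x = p_2·p_3·…·p_x.
  l_2 = 0.63700
  l_3 = 0.46947
  l_4 = 0.29530
  l_5 = 0.15828
  l_6 = 0.07756
R₀ = Σ l_x mₓ:
  age 2: 0.63700 × 3.1 = 1.9747
  age 3: 0.46947 × 3.0 = 1.4084
  age 4: 0.29530 × 5.6 = 1.6537
  age 5: 0.15828 × 5.7 = 0.9022
  age 6: 0.07756 × 3.4 = 0.2637
R₀ = 1.9747 + 1.4084 + 1.6537 + 0.9022 + 0.2637 = 6.2027

6.20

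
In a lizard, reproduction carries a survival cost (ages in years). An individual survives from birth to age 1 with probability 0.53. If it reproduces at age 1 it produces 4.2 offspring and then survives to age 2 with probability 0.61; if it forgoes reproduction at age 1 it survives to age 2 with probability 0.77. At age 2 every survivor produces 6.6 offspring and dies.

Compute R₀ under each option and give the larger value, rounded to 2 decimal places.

breed at age 1: R₀ = 0.53 × (4.2 + 0.61 × 6.6) = 0.53 × 8.2260 = 4.3598
delay to age 2: R₀ = 0.53 × (0.77 × 6.6) = 0.53 × 5.0820 = 2.6935
Higher: breed at age 1 (4.3598).

4.36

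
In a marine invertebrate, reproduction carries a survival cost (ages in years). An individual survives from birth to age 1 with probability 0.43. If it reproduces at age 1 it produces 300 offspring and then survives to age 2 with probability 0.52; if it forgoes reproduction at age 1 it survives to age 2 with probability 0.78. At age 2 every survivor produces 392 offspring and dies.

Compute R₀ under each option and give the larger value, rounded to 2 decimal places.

216.65

breed at age 1: R₀ = 0.43 × (300 + 0.52 × 392) = 0.43 × 503.8400 = 216.6512
delay to age 2: R₀ = 0.43 × (0.78 × 392) = 0.43 × 305.7600 = 131.4768
Higher: breed at age 1 (216.6512).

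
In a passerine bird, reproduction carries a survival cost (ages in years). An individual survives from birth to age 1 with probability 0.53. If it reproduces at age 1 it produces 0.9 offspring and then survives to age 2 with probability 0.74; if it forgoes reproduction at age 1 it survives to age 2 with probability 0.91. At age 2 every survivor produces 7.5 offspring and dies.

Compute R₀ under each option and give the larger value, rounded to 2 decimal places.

breed at age 1: R₀ = 0.53 × (0.9 + 0.74 × 7.5) = 0.53 × 6.4500 = 3.4185
delay to age 2: R₀ = 0.53 × (0.91 × 7.5) = 0.53 × 6.8250 = 3.6173
Higher: delay to age 2 (3.6173).

3.62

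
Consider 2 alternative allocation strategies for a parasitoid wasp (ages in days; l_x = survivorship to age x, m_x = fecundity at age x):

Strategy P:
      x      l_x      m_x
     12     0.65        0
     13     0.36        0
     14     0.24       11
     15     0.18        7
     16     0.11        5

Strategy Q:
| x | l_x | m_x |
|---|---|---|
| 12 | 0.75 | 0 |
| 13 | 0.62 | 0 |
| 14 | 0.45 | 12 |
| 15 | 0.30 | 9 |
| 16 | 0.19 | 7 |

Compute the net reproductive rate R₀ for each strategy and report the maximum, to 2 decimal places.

Strategy P: R₀ = 0.65×0 + 0.36×0 + 0.24×11 + 0.18×7 + 0.11×5 = 4.4500
Strategy Q: R₀ = 0.75×0 + 0.62×0 + 0.45×12 + 0.30×9 + 0.19×7 = 9.4300
Highest R₀: strategy Q with 9.4300.

9.43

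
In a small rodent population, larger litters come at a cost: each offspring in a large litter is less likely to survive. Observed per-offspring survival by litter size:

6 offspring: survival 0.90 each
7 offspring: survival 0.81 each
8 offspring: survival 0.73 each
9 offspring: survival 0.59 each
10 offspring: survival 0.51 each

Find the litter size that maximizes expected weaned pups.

8

Expected weaned pups = c × s(c):
  c=6: 6 × 0.90 = 5.400
  c=7: 7 × 0.81 = 5.670
  c=8: 8 × 0.73 = 5.840
  c=9: 9 × 0.59 = 5.310
  c=10: 10 × 0.51 = 5.100
Maximum at c = 8 (5.840 weaned pups).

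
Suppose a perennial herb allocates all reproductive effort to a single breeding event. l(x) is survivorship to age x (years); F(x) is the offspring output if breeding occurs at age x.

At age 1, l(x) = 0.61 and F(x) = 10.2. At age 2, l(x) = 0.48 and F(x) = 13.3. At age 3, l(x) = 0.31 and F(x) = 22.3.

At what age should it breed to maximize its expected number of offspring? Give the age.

3

Expected offspring if breeding at age x = l(x) × F(x):
  age 1: 0.61 × 10.2 = 6.222
  age 2: 0.48 × 13.3 = 6.384
  age 3: 0.31 × 22.3 = 6.913
Maximum at age 3 (6.913).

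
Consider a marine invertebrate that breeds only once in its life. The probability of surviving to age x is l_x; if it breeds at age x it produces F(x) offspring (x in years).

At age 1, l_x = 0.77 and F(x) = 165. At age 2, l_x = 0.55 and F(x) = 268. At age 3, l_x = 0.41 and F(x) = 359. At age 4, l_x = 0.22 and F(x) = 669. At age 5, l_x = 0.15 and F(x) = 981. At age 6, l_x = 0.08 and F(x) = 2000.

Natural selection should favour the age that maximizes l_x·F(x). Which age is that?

Expected offspring if breeding at age x = l_x × F(x):
  age 1: 0.77 × 165 = 127.050
  age 2: 0.55 × 268 = 147.400
  age 3: 0.41 × 359 = 147.190
  age 4: 0.22 × 669 = 147.180
  age 5: 0.15 × 981 = 147.150
  age 6: 0.08 × 2000 = 160.000
Maximum at age 6 (160.000).

6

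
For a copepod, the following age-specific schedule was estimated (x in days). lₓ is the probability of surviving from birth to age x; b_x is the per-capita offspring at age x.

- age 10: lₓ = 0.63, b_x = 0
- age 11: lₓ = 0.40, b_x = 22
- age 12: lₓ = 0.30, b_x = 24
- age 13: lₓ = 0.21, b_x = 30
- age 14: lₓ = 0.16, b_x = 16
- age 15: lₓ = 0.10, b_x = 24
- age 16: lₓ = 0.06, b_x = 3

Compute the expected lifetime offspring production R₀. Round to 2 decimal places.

27.44

R₀ = Σ lₓ b_x:
  age 10: 0.63 × 0 = 0.0000
  age 11: 0.40 × 22 = 8.8000
  age 12: 0.30 × 24 = 7.2000
  age 13: 0.21 × 30 = 6.3000
  age 14: 0.16 × 16 = 2.5600
  age 15: 0.10 × 24 = 2.4000
  age 16: 0.06 × 3 = 0.1800
R₀ = 0.0000 + 8.8000 + 7.2000 + 6.3000 + 2.5600 + 2.4000 + 0.1800 = 27.4400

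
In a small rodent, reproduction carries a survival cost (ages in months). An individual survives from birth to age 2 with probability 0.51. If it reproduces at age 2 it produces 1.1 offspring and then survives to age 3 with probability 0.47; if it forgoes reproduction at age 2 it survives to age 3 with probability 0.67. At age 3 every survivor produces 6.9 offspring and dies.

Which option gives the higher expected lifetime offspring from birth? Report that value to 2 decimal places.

2.36

breed at age 2: R₀ = 0.51 × (1.1 + 0.47 × 6.9) = 0.51 × 4.3430 = 2.2149
delay to age 3: R₀ = 0.51 × (0.67 × 6.9) = 0.51 × 4.6230 = 2.3577
Higher: delay to age 3 (2.3577).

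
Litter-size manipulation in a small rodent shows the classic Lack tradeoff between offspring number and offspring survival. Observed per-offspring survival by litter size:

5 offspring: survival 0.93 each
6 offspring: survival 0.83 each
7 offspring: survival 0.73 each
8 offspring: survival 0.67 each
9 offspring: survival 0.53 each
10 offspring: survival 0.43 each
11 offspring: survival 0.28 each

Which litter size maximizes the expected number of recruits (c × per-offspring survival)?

8

Expected recruits = c × s(c):
  c=5: 5 × 0.93 = 4.650
  c=6: 6 × 0.83 = 4.980
  c=7: 7 × 0.73 = 5.110
  c=8: 8 × 0.67 = 5.360
  c=9: 9 × 0.53 = 4.770
  c=10: 10 × 0.43 = 4.300
  c=11: 11 × 0.28 = 3.080
Maximum at c = 8 (5.360 recruits).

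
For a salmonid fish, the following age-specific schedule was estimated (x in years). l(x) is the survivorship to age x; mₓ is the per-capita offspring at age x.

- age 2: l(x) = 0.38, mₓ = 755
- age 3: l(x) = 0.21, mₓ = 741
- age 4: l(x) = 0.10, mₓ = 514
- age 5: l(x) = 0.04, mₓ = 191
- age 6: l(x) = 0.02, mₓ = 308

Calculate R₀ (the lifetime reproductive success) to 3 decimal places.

R₀ = Σ l(x) mₓ:
  age 2: 0.38 × 755 = 286.9000
  age 3: 0.21 × 741 = 155.6100
  age 4: 0.10 × 514 = 51.4000
  age 5: 0.04 × 191 = 7.6400
  age 6: 0.02 × 308 = 6.1600
R₀ = 286.9000 + 155.6100 + 51.4000 + 7.6400 + 6.1600 = 507.7100

507.710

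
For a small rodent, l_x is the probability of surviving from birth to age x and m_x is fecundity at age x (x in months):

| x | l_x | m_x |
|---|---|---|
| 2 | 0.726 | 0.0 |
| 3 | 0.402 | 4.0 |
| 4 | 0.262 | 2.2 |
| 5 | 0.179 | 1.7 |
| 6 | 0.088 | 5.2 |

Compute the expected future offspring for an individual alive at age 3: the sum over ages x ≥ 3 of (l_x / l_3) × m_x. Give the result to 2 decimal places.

l_3 = 0.402. Conditional survival from age 3 to x is l_x / l_3.
  x=3: (0.402/0.402) × 4.0 = 4.0000
  x=4: (0.262/0.402) × 2.2 = 1.4338
  x=5: (0.179/0.402) × 1.7 = 0.7570
  x=6: (0.088/0.402) × 5.2 = 1.1383
Sum = 4.0000 + 1.4338 + 0.7570 + 1.1383 = 7.3291

7.33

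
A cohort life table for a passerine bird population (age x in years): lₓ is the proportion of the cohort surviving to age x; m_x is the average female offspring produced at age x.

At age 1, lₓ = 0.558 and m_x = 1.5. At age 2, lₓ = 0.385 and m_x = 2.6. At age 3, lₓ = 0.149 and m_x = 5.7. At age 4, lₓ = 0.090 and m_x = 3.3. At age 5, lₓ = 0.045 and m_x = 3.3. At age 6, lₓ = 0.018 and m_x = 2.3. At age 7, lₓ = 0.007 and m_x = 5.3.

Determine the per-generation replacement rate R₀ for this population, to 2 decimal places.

3.21

R₀ = Σ lₓ m_x:
  age 1: 0.558 × 1.5 = 0.8370
  age 2: 0.385 × 2.6 = 1.0010
  age 3: 0.149 × 5.7 = 0.8493
  age 4: 0.090 × 3.3 = 0.2970
  age 5: 0.045 × 3.3 = 0.1485
  age 6: 0.018 × 2.3 = 0.0414
  age 7: 0.007 × 5.3 = 0.0371
R₀ = 0.8370 + 1.0010 + 0.8493 + 0.2970 + 0.1485 + 0.0414 + 0.0371 = 3.2113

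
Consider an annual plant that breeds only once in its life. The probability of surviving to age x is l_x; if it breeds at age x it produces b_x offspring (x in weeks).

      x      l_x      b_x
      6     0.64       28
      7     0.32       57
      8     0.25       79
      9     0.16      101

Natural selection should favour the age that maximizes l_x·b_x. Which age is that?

Expected offspring if breeding at age x = l_x × b_x:
  age 6: 0.64 × 28 = 17.920
  age 7: 0.32 × 57 = 18.240
  age 8: 0.25 × 79 = 19.750
  age 9: 0.16 × 101 = 16.160
Maximum at age 8 (19.750).

8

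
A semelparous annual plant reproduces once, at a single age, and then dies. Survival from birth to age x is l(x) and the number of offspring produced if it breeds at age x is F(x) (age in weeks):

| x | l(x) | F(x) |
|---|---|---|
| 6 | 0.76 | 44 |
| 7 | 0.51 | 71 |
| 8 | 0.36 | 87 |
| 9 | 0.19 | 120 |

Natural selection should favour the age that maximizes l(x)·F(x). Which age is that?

Expected offspring if breeding at age x = l(x) × F(x):
  age 6: 0.76 × 44 = 33.440
  age 7: 0.51 × 71 = 36.210
  age 8: 0.36 × 87 = 31.320
  age 9: 0.19 × 120 = 22.800
Maximum at age 7 (36.210).

7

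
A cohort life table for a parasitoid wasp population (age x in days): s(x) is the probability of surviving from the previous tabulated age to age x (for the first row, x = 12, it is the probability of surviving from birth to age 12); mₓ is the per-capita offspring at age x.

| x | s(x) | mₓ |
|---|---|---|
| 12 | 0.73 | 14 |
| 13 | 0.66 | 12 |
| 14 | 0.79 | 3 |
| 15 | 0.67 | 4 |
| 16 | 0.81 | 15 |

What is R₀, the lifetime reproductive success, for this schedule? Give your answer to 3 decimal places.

Survivorship from birth: l_x = s_12·s_13·…·s_x.
  l_12 = 0.73000
  l_13 = 0.48180
  l_14 = 0.38062
  l_15 = 0.25502
  l_16 = 0.20656
R₀ = Σ l_x mₓ:
  age 12: 0.73000 × 14 = 10.2200
  age 13: 0.48180 × 12 = 5.7816
  age 14: 0.38062 × 3 = 1.1419
  age 15: 0.25502 × 4 = 1.0201
  age 16: 0.20656 × 15 = 3.0984
R₀ = 10.2200 + 5.7816 + 1.1419 + 1.0201 + 3.0984 = 21.2619

21.262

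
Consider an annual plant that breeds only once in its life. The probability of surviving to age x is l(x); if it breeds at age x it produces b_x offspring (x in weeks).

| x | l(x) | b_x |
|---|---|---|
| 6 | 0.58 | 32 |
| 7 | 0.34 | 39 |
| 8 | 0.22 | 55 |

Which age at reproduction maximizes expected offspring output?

6

Expected offspring if breeding at age x = l(x) × b_x:
  age 6: 0.58 × 32 = 18.560
  age 7: 0.34 × 39 = 13.260
  age 8: 0.22 × 55 = 12.100
Maximum at age 6 (18.560).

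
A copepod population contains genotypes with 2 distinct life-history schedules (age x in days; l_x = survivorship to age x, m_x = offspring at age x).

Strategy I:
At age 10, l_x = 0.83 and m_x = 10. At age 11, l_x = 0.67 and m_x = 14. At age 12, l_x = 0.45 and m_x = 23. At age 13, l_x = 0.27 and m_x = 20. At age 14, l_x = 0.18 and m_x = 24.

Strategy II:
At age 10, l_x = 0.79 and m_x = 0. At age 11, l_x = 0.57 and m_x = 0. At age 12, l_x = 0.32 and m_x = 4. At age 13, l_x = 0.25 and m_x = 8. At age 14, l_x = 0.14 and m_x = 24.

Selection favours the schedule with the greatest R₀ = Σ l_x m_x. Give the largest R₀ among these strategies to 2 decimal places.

37.75

Strategy I: R₀ = 0.83×10 + 0.67×14 + 0.45×23 + 0.27×20 + 0.18×24 = 37.7500
Strategy II: R₀ = 0.79×0 + 0.57×0 + 0.32×4 + 0.25×8 + 0.14×24 = 6.6400
Highest R₀: strategy I with 37.7500.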